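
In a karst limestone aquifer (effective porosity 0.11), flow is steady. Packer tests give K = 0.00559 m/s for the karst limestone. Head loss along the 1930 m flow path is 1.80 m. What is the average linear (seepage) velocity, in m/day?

Convert K: 0.00559 m/s × 86400 = 483.0 m/day.
Hydraulic gradient i = Δh / L = 1.80 / 1930 = 0.0009326.
Darcy flux q = K · i = 483.0 × 0.0009326 = 0.4504 m/day.
Seepage velocity v = q / n_e = 0.4504 / 0.11 = 4.095 m/day.

4.09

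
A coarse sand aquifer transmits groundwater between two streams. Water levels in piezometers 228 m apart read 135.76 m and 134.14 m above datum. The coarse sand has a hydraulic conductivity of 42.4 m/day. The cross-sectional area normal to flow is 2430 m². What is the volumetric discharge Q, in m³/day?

732

Hydraulic gradient i = (135.76 − 134.14) / 228 = 1.62 / 228 = 0.007105.
Darcy's law: Q = K · A · i = 42.40 × 2430 × 0.007105 = 732.1 m³/day.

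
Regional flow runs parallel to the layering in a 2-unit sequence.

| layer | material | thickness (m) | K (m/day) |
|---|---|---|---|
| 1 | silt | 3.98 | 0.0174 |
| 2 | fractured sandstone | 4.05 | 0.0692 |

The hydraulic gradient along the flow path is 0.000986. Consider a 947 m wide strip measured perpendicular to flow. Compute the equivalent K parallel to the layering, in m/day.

0.0435

Flow is parallel to layering, so each bed carries its own Darcy discharge and the transmissivities add.
Σ(K_i·b_i) = 0.0174×3.98 + 0.0692×4.05 = 0.3495 m²/day.
Total thickness b = 8.030 m, so K_eq = Σ(K_i·b_i)/b = 0.04353 m/day.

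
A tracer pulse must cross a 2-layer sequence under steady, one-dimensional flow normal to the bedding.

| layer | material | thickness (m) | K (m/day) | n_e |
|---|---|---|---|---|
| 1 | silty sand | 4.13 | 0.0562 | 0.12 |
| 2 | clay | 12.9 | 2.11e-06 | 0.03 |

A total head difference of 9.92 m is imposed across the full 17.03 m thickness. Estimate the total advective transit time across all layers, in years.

With flow normal to the layers, continuity requires the same specific discharge q through every layer.
Σ(b_i/K_i) = 4.13/0.0562 + 12.9/2.11e-06 = 6.114e+06 d.
q = Δh / Σ(b_i/K_i) = 9.92 / 6.114e+06 = 1.623e-06 m/day.
In each layer the seepage velocity is v_i = q/n_i, so the layer transit time is t_i = b_i·n_i / q:
  layer 1 (silty sand): t_1 = 4.13 × 0.12 / 1.623e-06 = 3.054e+05 d
  layer 2 (clay): t_2 = 12.9 × 0.03 / 1.623e-06 = 2.385e+05 d
Total t = Σ t_i = 5.440e+05 days = 1489 years.

1490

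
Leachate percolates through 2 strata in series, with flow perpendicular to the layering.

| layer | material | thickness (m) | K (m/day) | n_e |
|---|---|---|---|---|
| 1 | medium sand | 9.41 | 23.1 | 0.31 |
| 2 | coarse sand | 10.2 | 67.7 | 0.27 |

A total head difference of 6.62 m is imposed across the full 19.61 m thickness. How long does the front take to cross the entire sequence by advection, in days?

With flow normal to the layers, continuity requires the same specific discharge q through every layer.
Σ(b_i/K_i) = 9.41/23.1 + 10.2/67.7 = 0.5580 d.
q = Δh / Σ(b_i/K_i) = 6.62 / 0.5580 = 11.86 m/day.
In each layer the seepage velocity is v_i = q/n_i, so the layer transit time is t_i = b_i·n_i / q:
  layer 1 (medium sand): t_1 = 9.41 × 0.31 / 11.86 = 0.2459 d
  layer 2 (coarse sand): t_2 = 10.2 × 0.27 / 11.86 = 0.2321 d
Total t = Σ t_i = 0.4780 days.

0.478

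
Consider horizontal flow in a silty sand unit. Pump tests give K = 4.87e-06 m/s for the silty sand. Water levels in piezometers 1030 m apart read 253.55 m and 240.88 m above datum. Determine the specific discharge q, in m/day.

Convert K: 4.87e-06 m/s × 86400 = 0.4208 m/day.
Hydraulic gradient i = (253.55 − 240.88) / 1030 = 12.67 / 1030 = 0.01230.
Specific discharge q = K · i = 0.4208 × 0.01230 = 0.005176 m/day.

0.00518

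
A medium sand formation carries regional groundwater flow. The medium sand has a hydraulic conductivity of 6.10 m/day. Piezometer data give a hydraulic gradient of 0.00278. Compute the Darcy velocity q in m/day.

Hydraulic gradient i = 0.00278.
Specific discharge q = K · i = 6.100 × 0.002780 = 0.01696 m/day.

0.0170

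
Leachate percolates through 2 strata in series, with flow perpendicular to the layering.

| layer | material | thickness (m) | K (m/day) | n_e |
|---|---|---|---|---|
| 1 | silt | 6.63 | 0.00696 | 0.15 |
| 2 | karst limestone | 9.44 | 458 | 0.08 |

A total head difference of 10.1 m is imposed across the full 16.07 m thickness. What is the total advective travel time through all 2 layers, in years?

0.452

With flow normal to the layers, continuity requires the same specific discharge q through every layer.
Σ(b_i/K_i) = 6.63/0.00696 + 9.44/458 = 952.6 d.
q = Δh / Σ(b_i/K_i) = 10.1 / 952.6 = 0.01060 m/day.
In each layer the seepage velocity is v_i = q/n_i, so the layer transit time is t_i = b_i·n_i / q:
  layer 1 (silt): t_1 = 6.63 × 0.15 / 0.01060 = 93.80 d
  layer 2 (karst limestone): t_2 = 9.44 × 0.08 / 0.01060 = 71.23 d
Total t = Σ t_i = 165.0 days = 0.4518 years.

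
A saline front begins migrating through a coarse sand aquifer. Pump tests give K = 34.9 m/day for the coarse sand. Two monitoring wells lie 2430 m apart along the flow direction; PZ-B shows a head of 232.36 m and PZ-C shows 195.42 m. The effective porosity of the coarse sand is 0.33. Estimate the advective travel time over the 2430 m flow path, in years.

Hydraulic gradient i = (232.36 − 195.42) / 2430 = 36.94 / 2430 = 0.01520.
Darcy flux q = K · i = 34.90 × 0.01520 = 0.5305 m/day.
Seepage velocity v = q / n_e = 0.5305 / 0.33 = 1.608 m/day.
Travel time t = L / v = 2430 / 1.608 = 1511 days = 4.138 years.

4.14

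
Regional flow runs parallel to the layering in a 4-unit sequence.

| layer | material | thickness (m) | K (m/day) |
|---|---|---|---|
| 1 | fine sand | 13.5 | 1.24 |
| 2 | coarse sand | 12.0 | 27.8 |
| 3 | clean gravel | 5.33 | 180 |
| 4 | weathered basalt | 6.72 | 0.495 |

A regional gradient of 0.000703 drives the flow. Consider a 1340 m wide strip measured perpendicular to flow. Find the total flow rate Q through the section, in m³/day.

1240

Flow is parallel to layering, so each bed carries its own Darcy discharge and the transmissivities add.
Σ(K_i·b_i) = 1.24×13.5 + 27.8×12.0 + 180×5.33 + 0.495×6.72 = 1313 m²/day.
Hydraulic gradient i = 0.000703.
Q = Σ(K_i·b_i) · W · i = 1313 × 1340 × 0.0007030 = 1237 m³/day.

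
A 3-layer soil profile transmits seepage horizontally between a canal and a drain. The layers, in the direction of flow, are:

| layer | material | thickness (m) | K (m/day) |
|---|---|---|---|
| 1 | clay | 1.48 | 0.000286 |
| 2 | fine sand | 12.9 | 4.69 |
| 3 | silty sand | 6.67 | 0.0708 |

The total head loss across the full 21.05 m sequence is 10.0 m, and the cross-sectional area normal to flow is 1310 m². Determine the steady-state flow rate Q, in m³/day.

Flow is perpendicular to layering, so the layers act in series and the equivalent K is the thickness-weighted harmonic mean.
Total thickness L = 1.48 + 12.9 + 6.67 = 21.05 m.
Σ(b_i/K_i) = 1.48/0.000286 + 12.9/4.69 + 6.67/0.0708 = 5272 d.
K_eq = L / Σ(b_i/K_i) = 21.05 / 5272 = 0.003993 m/day.
Q = K_eq · A · (Δh/L) = 0.003993 × 1310 × (10.0/21.05) = 2.485 m³/day.

2.48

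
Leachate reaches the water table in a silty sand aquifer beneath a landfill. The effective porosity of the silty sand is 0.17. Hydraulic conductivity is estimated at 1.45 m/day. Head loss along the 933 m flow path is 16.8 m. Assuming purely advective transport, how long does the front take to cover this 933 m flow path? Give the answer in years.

16.6

Hydraulic gradient i = Δh / L = 16.8 / 933 = 0.01801.
Darcy flux q = K · i = 1.450 × 0.01801 = 0.02611 m/day.
Seepage velocity v = q / n_e = 0.02611 / 0.17 = 0.1536 m/day.
Travel time t = L / v = 933 / 0.1536 = 6075 days = 16.63 years.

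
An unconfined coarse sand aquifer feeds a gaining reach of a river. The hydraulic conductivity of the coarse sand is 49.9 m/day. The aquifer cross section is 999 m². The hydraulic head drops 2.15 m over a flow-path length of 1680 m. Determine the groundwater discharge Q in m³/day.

Hydraulic gradient i = Δh / L = 2.15 / 1680 = 0.001280.
Darcy's law: Q = K · A · i = 49.90 × 999.0 × 0.001280 = 63.80 m³/day.

63.8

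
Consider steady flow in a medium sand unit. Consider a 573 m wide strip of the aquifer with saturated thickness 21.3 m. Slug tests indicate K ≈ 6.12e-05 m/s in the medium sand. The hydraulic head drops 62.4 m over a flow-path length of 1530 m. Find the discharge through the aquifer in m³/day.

2630

Convert K: 6.12e-05 m/s × 86400 = 5.288 m/day.
Cross-sectional area A = 573 × 21.3 = 12205 m².
Hydraulic gradient i = Δh / L = 62.4 / 1530 = 0.04078.
Darcy's law: Q = K · A · i = 5.288 × 12205 × 0.04078 = 2632 m³/day.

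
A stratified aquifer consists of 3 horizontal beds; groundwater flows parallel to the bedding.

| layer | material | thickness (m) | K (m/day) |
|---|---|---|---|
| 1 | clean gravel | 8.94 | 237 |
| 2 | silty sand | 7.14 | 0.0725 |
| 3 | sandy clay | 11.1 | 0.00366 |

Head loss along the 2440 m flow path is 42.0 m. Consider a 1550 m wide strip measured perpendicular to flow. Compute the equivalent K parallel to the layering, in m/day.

Flow is parallel to layering, so each bed carries its own Darcy discharge and the transmissivities add.
Σ(K_i·b_i) = 237×8.94 + 0.0725×7.14 + 0.00366×11.1 = 2119 m²/day.
Total thickness b = 27.18 m, so K_eq = Σ(K_i·b_i)/b = 77.97 m/day.

78.0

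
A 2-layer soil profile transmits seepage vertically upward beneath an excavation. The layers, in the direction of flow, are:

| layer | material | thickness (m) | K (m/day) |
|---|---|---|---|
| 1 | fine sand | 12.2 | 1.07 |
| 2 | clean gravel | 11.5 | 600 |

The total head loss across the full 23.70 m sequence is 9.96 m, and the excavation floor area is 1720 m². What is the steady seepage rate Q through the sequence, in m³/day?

Flow is perpendicular to layering, so the layers act in series and the equivalent K is the thickness-weighted harmonic mean.
Total thickness L = 12.2 + 11.5 = 23.70 m.
Σ(b_i/K_i) = 12.2/1.07 + 11.5/600 = 11.42 d.
K_eq = L / Σ(b_i/K_i) = 23.70 / 11.42 = 2.075 m/day.
Q = K_eq · A · (Δh/L) = 2.075 × 1720 × (9.96/23.70) = 1500 m³/day.

1500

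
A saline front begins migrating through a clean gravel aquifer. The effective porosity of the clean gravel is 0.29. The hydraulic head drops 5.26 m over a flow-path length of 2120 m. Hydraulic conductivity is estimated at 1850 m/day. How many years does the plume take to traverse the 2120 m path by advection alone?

Hydraulic gradient i = Δh / L = 5.26 / 2120 = 0.002481.
Darcy flux q = K · i = 1850 × 0.002481 = 4.590 m/day.
Seepage velocity v = q / n_e = 4.590 / 0.29 = 15.83 m/day.
Travel time t = L / v = 2120 / 15.83 = 133.9 days = 0.3667 years.

0.367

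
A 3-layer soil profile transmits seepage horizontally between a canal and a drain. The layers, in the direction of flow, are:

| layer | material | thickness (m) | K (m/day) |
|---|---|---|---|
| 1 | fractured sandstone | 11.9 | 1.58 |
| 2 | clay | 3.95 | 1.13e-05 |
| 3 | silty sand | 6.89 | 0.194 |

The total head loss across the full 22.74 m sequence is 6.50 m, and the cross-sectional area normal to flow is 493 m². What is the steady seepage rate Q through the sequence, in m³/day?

0.00917

Flow is perpendicular to layering, so the layers act in series and the equivalent K is the thickness-weighted harmonic mean.
Total thickness L = 11.9 + 3.95 + 6.89 = 22.74 m.
Σ(b_i/K_i) = 11.9/1.58 + 3.95/1.13e-05 + 6.89/0.194 = 3.496e+05 d.
K_eq = L / Σ(b_i/K_i) = 22.74 / 3.496e+05 = 6.505e-05 m/day.
Q = K_eq · A · (Δh/L) = 6.505e-05 × 493 × (6.50/22.74) = 0.009166 m³/day.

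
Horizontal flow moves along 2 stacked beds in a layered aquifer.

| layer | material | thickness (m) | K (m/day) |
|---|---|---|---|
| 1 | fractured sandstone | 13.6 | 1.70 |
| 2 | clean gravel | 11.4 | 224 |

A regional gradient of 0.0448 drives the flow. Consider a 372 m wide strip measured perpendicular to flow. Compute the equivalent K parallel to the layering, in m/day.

103

Flow is parallel to layering, so each bed carries its own Darcy discharge and the transmissivities add.
Σ(K_i·b_i) = 1.70×13.6 + 224×11.4 = 2577 m²/day.
Total thickness b = 25.00 m, so K_eq = Σ(K_i·b_i)/b = 103.1 m/day.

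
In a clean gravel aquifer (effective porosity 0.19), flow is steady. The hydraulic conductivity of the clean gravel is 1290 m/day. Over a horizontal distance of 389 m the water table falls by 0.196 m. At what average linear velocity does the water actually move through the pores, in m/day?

3.42

Hydraulic gradient i = Δh / L = 0.196 / 389 = 0.0005039.
Darcy flux q = K · i = 1290 × 0.0005039 = 0.6500 m/day.
Seepage velocity v = q / n_e = 0.6500 / 0.19 = 3.421 m/day.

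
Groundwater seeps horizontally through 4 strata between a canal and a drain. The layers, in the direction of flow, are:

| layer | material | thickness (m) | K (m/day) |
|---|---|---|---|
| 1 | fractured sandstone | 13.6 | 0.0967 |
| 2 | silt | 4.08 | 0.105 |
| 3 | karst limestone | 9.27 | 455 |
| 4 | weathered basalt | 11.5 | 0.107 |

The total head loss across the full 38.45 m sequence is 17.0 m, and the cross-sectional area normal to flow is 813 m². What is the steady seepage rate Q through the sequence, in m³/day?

Flow is perpendicular to layering, so the layers act in series and the equivalent K is the thickness-weighted harmonic mean.
Total thickness L = 13.6 + 4.08 + 9.27 + 11.5 = 38.45 m.
Σ(b_i/K_i) = 13.6/0.0967 + 4.08/0.105 + 9.27/455 + 11.5/0.107 = 287.0 d.
K_eq = L / Σ(b_i/K_i) = 38.45 / 287.0 = 0.1340 m/day.
Q = K_eq · A · (Δh/L) = 0.1340 × 813 × (17.0/38.45) = 48.16 m³/day.

48.2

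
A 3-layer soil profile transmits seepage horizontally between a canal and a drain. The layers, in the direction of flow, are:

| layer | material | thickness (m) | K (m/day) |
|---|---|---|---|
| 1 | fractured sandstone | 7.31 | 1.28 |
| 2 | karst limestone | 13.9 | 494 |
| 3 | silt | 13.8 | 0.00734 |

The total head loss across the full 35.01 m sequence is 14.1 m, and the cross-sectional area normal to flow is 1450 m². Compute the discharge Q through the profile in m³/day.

Flow is perpendicular to layering, so the layers act in series and the equivalent K is the thickness-weighted harmonic mean.
Total thickness L = 7.31 + 13.9 + 13.8 = 35.01 m.
Σ(b_i/K_i) = 7.31/1.28 + 13.9/494 + 13.8/0.00734 = 1886 d.
K_eq = L / Σ(b_i/K_i) = 35.01 / 1886 = 0.01856 m/day.
Q = K_eq · A · (Δh/L) = 0.01856 × 1450 × (14.1/35.01) = 10.84 m³/day.

10.8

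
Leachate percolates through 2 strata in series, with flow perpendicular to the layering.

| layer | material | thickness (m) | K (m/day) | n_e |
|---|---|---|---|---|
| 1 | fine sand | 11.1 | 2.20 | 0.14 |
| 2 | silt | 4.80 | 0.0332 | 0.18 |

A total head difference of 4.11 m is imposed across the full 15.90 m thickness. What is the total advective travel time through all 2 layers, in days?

88.0

With flow normal to the layers, continuity requires the same specific discharge q through every layer.
Σ(b_i/K_i) = 11.1/2.20 + 4.80/0.0332 = 149.6 d.
q = Δh / Σ(b_i/K_i) = 4.11 / 149.6 = 0.02747 m/day.
In each layer the seepage velocity is v_i = q/n_i, so the layer transit time is t_i = b_i·n_i / q:
  layer 1 (fine sand): t_1 = 11.1 × 0.14 / 0.02747 = 56.57 d
  layer 2 (silt): t_2 = 4.80 × 0.18 / 0.02747 = 31.45 d
Total t = Σ t_i = 88.03 days.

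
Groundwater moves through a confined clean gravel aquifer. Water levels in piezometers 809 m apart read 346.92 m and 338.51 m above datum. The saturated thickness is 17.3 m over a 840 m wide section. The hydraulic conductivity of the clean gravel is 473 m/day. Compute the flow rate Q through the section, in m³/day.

Cross-sectional area A = 840 × 17.3 = 14532 m².
Hydraulic gradient i = (346.92 − 338.51) / 809 = 8.41 / 809 = 0.01040.
Darcy's law: Q = K · A · i = 473.0 × 14532 × 0.01040 = 71455 m³/day.

71500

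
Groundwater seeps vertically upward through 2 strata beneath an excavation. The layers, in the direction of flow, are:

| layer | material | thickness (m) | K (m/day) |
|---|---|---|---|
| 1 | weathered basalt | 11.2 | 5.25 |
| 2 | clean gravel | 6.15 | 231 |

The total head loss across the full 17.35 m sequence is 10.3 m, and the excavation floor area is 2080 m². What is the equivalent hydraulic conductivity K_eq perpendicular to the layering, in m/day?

Flow is perpendicular to layering, so the layers act in series and the equivalent K is the thickness-weighted harmonic mean.
Total thickness L = 11.2 + 6.15 = 17.35 m.
Σ(b_i/K_i) = 11.2/5.25 + 6.15/231 = 2.160 d.
K_eq = L / Σ(b_i/K_i) = 17.35 / 2.160 = 8.033 m/day.

8.03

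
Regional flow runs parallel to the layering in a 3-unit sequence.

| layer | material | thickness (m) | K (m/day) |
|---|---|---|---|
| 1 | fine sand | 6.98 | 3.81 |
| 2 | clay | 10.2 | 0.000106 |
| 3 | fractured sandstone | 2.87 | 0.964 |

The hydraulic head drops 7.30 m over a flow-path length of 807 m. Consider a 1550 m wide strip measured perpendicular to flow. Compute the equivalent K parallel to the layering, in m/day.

Flow is parallel to layering, so each bed carries its own Darcy discharge and the transmissivities add.
Σ(K_i·b_i) = 3.81×6.98 + 0.000106×10.2 + 0.964×2.87 = 29.36 m²/day.
Total thickness b = 20.05 m, so K_eq = Σ(K_i·b_i)/b = 1.464 m/day.

1.46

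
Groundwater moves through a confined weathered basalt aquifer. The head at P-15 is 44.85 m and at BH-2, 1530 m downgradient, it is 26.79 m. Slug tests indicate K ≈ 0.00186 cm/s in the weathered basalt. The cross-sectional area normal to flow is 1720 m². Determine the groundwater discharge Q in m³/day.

Convert K: 0.00186 cm/s × 864 = 1.607 m/day.
Hydraulic gradient i = (44.85 − 26.79) / 1530 = 18.06 / 1530 = 0.01180.
Darcy's law: Q = K · A · i = 1.607 × 1720 × 0.01180 = 32.63 m³/day.

32.6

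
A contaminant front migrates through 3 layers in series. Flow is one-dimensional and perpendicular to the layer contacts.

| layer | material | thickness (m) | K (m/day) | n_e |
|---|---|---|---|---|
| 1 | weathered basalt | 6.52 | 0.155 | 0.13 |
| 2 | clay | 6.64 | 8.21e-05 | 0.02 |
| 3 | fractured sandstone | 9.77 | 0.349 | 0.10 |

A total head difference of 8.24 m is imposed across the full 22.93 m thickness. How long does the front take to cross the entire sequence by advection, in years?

With flow normal to the layers, continuity requires the same specific discharge q through every layer.
Σ(b_i/K_i) = 6.52/0.155 + 6.64/8.21e-05 + 9.77/0.349 = 80947 d.
q = Δh / Σ(b_i/K_i) = 8.24 / 80947 = 0.0001018 m/day.
In each layer the seepage velocity is v_i = q/n_i, so the layer transit time is t_i = b_i·n_i / q:
  layer 1 (weathered basalt): t_1 = 6.52 × 0.13 / 0.0001018 = 8327 d
  layer 2 (clay): t_2 = 6.64 × 0.02 / 0.0001018 = 1305 d
  layer 3 (fractured sandstone): t_3 = 9.77 × 0.10 / 0.0001018 = 9598 d
Total t = Σ t_i = 19229 days = 52.65 years.

52.6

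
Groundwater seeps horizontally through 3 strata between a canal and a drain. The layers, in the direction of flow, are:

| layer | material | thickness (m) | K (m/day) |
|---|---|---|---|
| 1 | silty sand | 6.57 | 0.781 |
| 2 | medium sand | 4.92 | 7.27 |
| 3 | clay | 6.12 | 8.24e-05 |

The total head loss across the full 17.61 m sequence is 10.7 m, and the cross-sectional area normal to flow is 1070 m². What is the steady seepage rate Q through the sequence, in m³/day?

Flow is perpendicular to layering, so the layers act in series and the equivalent K is the thickness-weighted harmonic mean.
Total thickness L = 6.57 + 4.92 + 6.12 = 17.61 m.
Σ(b_i/K_i) = 6.57/0.781 + 4.92/7.27 + 6.12/8.24e-05 = 74281 d.
K_eq = L / Σ(b_i/K_i) = 17.61 / 74281 = 0.0002371 m/day.
Q = K_eq · A · (Δh/L) = 0.0002371 × 1070 × (10.7/17.61) = 0.1541 m³/day.

0.154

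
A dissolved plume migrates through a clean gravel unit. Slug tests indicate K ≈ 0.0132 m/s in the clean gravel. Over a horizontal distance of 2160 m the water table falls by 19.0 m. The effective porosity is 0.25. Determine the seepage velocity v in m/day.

Convert K: 0.0132 m/s × 86400 = 1140 m/day.
Hydraulic gradient i = Δh / L = 19.0 / 2160 = 0.008796.
Darcy flux q = K · i = 1140 × 0.008796 = 10.03 m/day.
Seepage velocity v = q / n_e = 10.03 / 0.25 = 40.13 m/day.

40.1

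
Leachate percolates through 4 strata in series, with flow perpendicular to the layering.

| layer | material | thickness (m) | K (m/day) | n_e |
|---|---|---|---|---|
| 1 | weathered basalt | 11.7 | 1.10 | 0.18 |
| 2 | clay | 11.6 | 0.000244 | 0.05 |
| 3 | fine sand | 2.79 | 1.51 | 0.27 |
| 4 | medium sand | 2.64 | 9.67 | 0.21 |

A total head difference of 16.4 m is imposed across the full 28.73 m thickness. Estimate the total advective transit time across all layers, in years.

With flow normal to the layers, continuity requires the same specific discharge q through every layer.
Σ(b_i/K_i) = 11.7/1.10 + 11.6/0.000244 + 2.79/1.51 + 2.64/9.67 = 47554 d.
q = Δh / Σ(b_i/K_i) = 16.4 / 47554 = 0.0003449 m/day.
In each layer the seepage velocity is v_i = q/n_i, so the layer transit time is t_i = b_i·n_i / q:
  layer 1 (weathered basalt): t_1 = 11.7 × 0.18 / 0.0003449 = 6107 d
  layer 2 (clay): t_2 = 11.6 × 0.05 / 0.0003449 = 1682 d
  layer 3 (fine sand): t_3 = 2.79 × 0.27 / 0.0003449 = 2184 d
  layer 4 (medium sand): t_4 = 2.64 × 0.21 / 0.0003449 = 1608 d
Total t = Σ t_i = 11580 days = 31.70 years.

31.7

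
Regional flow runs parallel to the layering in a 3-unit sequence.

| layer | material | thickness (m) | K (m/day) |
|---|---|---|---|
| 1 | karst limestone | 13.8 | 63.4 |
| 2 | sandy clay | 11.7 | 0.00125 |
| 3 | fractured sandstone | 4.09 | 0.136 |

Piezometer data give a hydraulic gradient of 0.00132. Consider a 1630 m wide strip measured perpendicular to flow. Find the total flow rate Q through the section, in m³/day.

1880

Flow is parallel to layering, so each bed carries its own Darcy discharge and the transmissivities add.
Σ(K_i·b_i) = 63.4×13.8 + 0.00125×11.7 + 0.136×4.09 = 875.5 m²/day.
Hydraulic gradient i = 0.00132.
Q = Σ(K_i·b_i) · W · i = 875.5 × 1630 × 0.001320 = 1884 m³/day.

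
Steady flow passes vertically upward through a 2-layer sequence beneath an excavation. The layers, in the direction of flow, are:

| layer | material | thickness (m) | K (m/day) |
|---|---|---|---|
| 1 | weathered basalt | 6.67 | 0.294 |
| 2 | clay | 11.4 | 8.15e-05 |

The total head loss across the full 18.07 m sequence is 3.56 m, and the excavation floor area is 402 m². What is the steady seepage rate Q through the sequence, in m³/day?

Flow is perpendicular to layering, so the layers act in series and the equivalent K is the thickness-weighted harmonic mean.
Total thickness L = 6.67 + 11.4 = 18.07 m.
Σ(b_i/K_i) = 6.67/0.294 + 11.4/8.15e-05 = 1.399e+05 d.
K_eq = L / Σ(b_i/K_i) = 18.07 / 1.399e+05 = 0.0001292 m/day.
Q = K_eq · A · (Δh/L) = 0.0001292 × 402 × (3.56/18.07) = 0.01023 m³/day.

0.0102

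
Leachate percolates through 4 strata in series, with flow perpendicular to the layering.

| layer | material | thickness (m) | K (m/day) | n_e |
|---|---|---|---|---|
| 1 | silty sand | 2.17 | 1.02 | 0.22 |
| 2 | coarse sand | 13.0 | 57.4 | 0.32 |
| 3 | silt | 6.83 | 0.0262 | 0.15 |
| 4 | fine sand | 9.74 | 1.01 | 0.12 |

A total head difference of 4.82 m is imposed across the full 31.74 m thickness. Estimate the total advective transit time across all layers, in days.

With flow normal to the layers, continuity requires the same specific discharge q through every layer.
Σ(b_i/K_i) = 2.17/1.02 + 13.0/57.4 + 6.83/0.0262 + 9.74/1.01 = 272.7 d.
q = Δh / Σ(b_i/K_i) = 4.82 / 272.7 = 0.01768 m/day.
In each layer the seepage velocity is v_i = q/n_i, so the layer transit time is t_i = b_i·n_i / q:
  layer 1 (silty sand): t_1 = 2.17 × 0.22 / 0.01768 = 27.01 d
  layer 2 (coarse sand): t_2 = 13.0 × 0.32 / 0.01768 = 235.3 d
  layer 3 (silt): t_3 = 6.83 × 0.15 / 0.01768 = 57.96 d
  layer 4 (fine sand): t_4 = 9.74 × 0.12 / 0.01768 = 66.12 d
Total t = Σ t_i = 386.4 days.

386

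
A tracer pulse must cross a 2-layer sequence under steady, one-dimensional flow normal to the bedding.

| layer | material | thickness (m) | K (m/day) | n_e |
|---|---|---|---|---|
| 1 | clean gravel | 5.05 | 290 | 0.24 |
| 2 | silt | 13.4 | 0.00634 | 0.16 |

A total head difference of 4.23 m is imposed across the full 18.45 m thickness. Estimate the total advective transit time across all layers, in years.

4.59

With flow normal to the layers, continuity requires the same specific discharge q through every layer.
Σ(b_i/K_i) = 5.05/290 + 13.4/0.00634 = 2114 d.
q = Δh / Σ(b_i/K_i) = 4.23 / 2114 = 0.002001 m/day.
In each layer the seepage velocity is v_i = q/n_i, so the layer transit time is t_i = b_i·n_i / q:
  layer 1 (clean gravel): t_1 = 5.05 × 0.24 / 0.002001 = 605.6 d
  layer 2 (silt): t_2 = 13.4 × 0.16 / 0.002001 = 1071 d
Total t = Σ t_i = 1677 days = 4.591 years.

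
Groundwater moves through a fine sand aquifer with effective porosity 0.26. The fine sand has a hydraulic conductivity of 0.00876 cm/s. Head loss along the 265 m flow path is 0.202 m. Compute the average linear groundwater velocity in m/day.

0.0222

Convert K: 0.00876 cm/s × 864 = 7.569 m/day.
Hydraulic gradient i = Δh / L = 0.202 / 265 = 0.0007623.
Darcy flux q = K · i = 7.569 × 0.0007623 = 0.005769 m/day.
Seepage velocity v = q / n_e = 0.005769 / 0.26 = 0.02219 m/day.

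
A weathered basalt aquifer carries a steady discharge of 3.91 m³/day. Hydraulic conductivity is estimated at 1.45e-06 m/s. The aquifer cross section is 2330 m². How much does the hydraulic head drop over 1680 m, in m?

22.5

Convert K: 1.45e-06 m/s × 86400 = 0.1253 m/day.
From Q = K·A·i, i = Q / (K·A) = 3.91 / (0.1253 × 2330) = 0.01339.
Head loss Δh = i · L = 0.01339 × 1680 = 22.50 m.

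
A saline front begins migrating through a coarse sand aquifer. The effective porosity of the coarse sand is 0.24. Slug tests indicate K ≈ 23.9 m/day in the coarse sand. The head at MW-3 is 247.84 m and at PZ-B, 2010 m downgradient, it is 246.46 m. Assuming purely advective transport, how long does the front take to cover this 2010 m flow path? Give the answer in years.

80.5

Hydraulic gradient i = (247.84 − 246.46) / 2010 = 1.38 / 2010 = 0.0006866.
Darcy flux q = K · i = 23.90 × 0.0006866 = 0.01641 m/day.
Seepage velocity v = q / n_e = 0.01641 / 0.24 = 0.06837 m/day.
Travel time t = L / v = 2010 / 0.06837 = 29399 days = 80.49 years.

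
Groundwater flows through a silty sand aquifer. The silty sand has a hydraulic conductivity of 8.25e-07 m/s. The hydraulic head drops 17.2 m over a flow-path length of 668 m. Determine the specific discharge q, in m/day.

Convert K: 8.25e-07 m/s × 86400 = 0.07128 m/day.
Hydraulic gradient i = Δh / L = 17.2 / 668 = 0.02575.
Specific discharge q = K · i = 0.07128 × 0.02575 = 0.001835 m/day.

0.00184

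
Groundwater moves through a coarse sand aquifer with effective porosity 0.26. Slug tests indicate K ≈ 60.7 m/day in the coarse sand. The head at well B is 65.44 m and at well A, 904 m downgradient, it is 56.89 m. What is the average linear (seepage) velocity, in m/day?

Hydraulic gradient i = (65.44 − 56.89) / 904 = 8.55 / 904 = 0.009458.
Darcy flux q = K · i = 60.70 × 0.009458 = 0.5741 m/day.
Seepage velocity v = q / n_e = 0.5741 / 0.26 = 2.208 m/day.

2.21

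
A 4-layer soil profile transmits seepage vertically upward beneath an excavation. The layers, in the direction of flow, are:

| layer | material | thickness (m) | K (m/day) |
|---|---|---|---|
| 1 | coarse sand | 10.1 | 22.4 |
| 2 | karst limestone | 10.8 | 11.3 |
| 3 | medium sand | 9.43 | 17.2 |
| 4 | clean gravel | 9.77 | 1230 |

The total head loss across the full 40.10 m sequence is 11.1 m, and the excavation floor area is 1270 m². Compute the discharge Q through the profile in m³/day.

Flow is perpendicular to layering, so the layers act in series and the equivalent K is the thickness-weighted harmonic mean.
Total thickness L = 10.1 + 10.8 + 9.43 + 9.77 = 40.10 m.
Σ(b_i/K_i) = 10.1/22.4 + 10.8/11.3 + 9.43/17.2 + 9.77/1230 = 1.963 d.
K_eq = L / Σ(b_i/K_i) = 40.10 / 1.963 = 20.43 m/day.
Q = K_eq · A · (Δh/L) = 20.43 × 1270 × (11.1/40.10) = 7182 m³/day.

7180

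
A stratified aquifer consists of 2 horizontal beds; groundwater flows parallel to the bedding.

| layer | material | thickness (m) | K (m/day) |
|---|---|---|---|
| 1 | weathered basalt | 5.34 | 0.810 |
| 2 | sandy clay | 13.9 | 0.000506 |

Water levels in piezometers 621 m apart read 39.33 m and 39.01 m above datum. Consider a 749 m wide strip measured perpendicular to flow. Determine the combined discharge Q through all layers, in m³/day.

Flow is parallel to layering, so each bed carries its own Darcy discharge and the transmissivities add.
Σ(K_i·b_i) = 0.810×5.34 + 0.000506×13.9 = 4.332 m²/day.
Hydraulic gradient i = (39.33 − 39.01) / 621 = 0.32 / 621 = 0.0005153.
Q = Σ(K_i·b_i) · W · i = 4.332 × 749 × 0.0005153 = 1.672 m³/day.

1.67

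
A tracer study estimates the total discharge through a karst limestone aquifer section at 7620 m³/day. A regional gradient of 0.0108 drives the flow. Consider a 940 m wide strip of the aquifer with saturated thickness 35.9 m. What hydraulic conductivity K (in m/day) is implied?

Cross-sectional area A = 940 × 35.9 = 33746 m².
Hydraulic gradient i = 0.0108.
From Q = K·A·i, K = Q / (A·i) = 7620 / (33746 × 0.01080) = 20.91 m/day.

20.9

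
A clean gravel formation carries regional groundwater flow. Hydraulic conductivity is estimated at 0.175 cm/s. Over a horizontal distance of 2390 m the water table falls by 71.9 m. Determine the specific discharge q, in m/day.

Convert K: 0.175 cm/s × 864 = 151.2 m/day.
Hydraulic gradient i = Δh / L = 71.9 / 2390 = 0.03008.
Specific discharge q = K · i = 151.2 × 0.03008 = 4.549 m/day.

4.55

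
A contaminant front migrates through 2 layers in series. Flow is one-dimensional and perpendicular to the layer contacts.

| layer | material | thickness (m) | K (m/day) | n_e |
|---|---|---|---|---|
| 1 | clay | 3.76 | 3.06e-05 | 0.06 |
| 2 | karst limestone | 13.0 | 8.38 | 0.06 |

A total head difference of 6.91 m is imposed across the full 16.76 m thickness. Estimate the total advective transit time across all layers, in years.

49.0

With flow normal to the layers, continuity requires the same specific discharge q through every layer.
Σ(b_i/K_i) = 3.76/3.06e-05 + 13.0/8.38 = 1.229e+05 d.
q = Δh / Σ(b_i/K_i) = 6.91 / 1.229e+05 = 5.623e-05 m/day.
In each layer the seepage velocity is v_i = q/n_i, so the layer transit time is t_i = b_i·n_i / q:
  layer 1 (clay): t_1 = 3.76 × 0.06 / 5.623e-05 = 4012 d
  layer 2 (karst limestone): t_2 = 13.0 × 0.06 / 5.623e-05 = 13870 d
Total t = Σ t_i = 17882 days = 48.96 years.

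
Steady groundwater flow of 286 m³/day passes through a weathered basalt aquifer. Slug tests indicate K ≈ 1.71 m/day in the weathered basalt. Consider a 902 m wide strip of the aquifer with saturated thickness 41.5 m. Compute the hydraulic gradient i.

Cross-sectional area A = 902 × 41.5 = 37433 m².
From Q = K·A·i, i = Q / (K·A) = 286 / (1.710 × 37433) = 0.004468.

0.00447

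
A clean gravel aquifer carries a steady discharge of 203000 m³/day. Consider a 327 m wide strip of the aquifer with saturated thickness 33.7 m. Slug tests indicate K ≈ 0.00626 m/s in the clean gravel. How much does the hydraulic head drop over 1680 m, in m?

Convert K: 0.00626 m/s × 86400 = 540.9 m/day.
Cross-sectional area A = 327 × 33.7 = 11020 m².
From Q = K·A·i, i = Q / (K·A) = 203000 / (540.9 × 11020) = 0.03406.
Head loss Δh = i · L = 0.03406 × 1680 = 57.22 m.

57.2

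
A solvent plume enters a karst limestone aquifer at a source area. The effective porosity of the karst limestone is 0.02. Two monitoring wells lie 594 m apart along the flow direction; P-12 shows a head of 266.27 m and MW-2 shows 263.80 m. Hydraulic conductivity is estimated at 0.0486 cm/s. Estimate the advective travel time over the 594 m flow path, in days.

Convert K: 0.0486 cm/s × 864 = 41.99 m/day.
Hydraulic gradient i = (266.27 − 263.80) / 594 = 2.47 / 594 = 0.004158.
Darcy flux q = K · i = 41.99 × 0.004158 = 0.1746 m/day.
Seepage velocity v = q / n_e = 0.1746 / 0.02 = 8.730 m/day.
Travel time t = L / v = 594 / 8.730 = 68.04 days.

68.0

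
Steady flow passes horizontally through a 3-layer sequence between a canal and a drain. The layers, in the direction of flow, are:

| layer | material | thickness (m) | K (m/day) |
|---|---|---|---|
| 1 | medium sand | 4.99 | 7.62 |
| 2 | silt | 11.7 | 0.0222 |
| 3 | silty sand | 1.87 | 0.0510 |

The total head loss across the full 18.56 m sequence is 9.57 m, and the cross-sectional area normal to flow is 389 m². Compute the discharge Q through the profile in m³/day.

Flow is perpendicular to layering, so the layers act in series and the equivalent K is the thickness-weighted harmonic mean.
Total thickness L = 4.99 + 11.7 + 1.87 = 18.56 m.
Σ(b_i/K_i) = 4.99/7.62 + 11.7/0.0222 + 1.87/0.0510 = 564.3 d.
K_eq = L / Σ(b_i/K_i) = 18.56 / 564.3 = 0.03289 m/day.
Q = K_eq · A · (Δh/L) = 0.03289 × 389 × (9.57/18.56) = 6.597 m³/day.

6.60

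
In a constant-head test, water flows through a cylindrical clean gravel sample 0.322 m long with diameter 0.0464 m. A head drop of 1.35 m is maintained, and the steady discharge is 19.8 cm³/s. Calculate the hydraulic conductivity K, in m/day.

Cross-sectional area A = π·(d/2)² = π × (0.0464/2)² = 0.001691 m².
Convert discharge: 19.8 cm³/s = 1.980e-05 m³/s.
Darcy's law rearranged: K = Q·L / (A·Δh) = 1.980e-05 × 0.322 / (0.001691 × 1.35) = 0.002793 m/s = 241.3 m/day.

241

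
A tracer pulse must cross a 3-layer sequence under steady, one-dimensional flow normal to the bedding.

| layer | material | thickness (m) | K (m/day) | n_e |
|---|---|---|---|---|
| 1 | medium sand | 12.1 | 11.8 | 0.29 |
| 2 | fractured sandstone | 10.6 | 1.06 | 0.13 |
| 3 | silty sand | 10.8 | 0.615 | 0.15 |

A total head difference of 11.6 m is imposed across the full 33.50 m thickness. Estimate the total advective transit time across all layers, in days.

With flow normal to the layers, continuity requires the same specific discharge q through every layer.
Σ(b_i/K_i) = 12.1/11.8 + 10.6/1.06 + 10.8/0.615 = 28.59 d.
q = Δh / Σ(b_i/K_i) = 11.6 / 28.59 = 0.4058 m/day.
In each layer the seepage velocity is v_i = q/n_i, so the layer transit time is t_i = b_i·n_i / q:
  layer 1 (medium sand): t_1 = 12.1 × 0.29 / 0.4058 = 8.647 d
  layer 2 (fractured sandstone): t_2 = 10.6 × 0.13 / 0.4058 = 3.396 d
  layer 3 (silty sand): t_3 = 10.8 × 0.15 / 0.4058 = 3.992 d
Total t = Σ t_i = 16.04 days.

16.0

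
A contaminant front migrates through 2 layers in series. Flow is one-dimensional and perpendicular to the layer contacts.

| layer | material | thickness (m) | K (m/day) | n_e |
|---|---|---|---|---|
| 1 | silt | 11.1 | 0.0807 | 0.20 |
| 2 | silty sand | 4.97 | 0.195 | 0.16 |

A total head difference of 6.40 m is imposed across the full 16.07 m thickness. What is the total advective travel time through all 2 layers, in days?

76.8

With flow normal to the layers, continuity requires the same specific discharge q through every layer.
Σ(b_i/K_i) = 11.1/0.0807 + 4.97/0.195 = 163.0 d.
q = Δh / Σ(b_i/K_i) = 6.40 / 163.0 = 0.03926 m/day.
In each layer the seepage velocity is v_i = q/n_i, so the layer transit time is t_i = b_i·n_i / q:
  layer 1 (silt): t_1 = 11.1 × 0.20 / 0.03926 = 56.55 d
  layer 2 (silty sand): t_2 = 4.97 × 0.16 / 0.03926 = 20.26 d
Total t = Σ t_i = 76.81 days.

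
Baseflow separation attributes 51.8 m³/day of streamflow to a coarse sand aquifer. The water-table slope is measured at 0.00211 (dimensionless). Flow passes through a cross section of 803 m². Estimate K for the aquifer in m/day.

30.6

Hydraulic gradient i = 0.00211.
From Q = K·A·i, K = Q / (A·i) = 51.8 / (803.0 × 0.002110) = 30.57 m/day.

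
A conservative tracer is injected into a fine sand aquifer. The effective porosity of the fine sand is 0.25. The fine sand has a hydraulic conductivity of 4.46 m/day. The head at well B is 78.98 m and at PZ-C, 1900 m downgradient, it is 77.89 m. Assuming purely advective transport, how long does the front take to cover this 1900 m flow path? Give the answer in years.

Hydraulic gradient i = (78.98 − 77.89) / 1900 = 1.09 / 1900 = 0.0005737.
Darcy flux q = K · i = 4.460 × 0.0005737 = 0.002559 m/day.
Seepage velocity v = q / n_e = 0.002559 / 0.25 = 0.01023 m/day.
Travel time t = L / v = 1900 / 0.01023 = 1.856e+05 days = 508.3 years.

508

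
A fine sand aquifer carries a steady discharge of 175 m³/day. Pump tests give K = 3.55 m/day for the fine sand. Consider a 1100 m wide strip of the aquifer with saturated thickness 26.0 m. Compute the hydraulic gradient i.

0.00172

Cross-sectional area A = 1100 × 26.0 = 28600 m².
From Q = K·A·i, i = Q / (K·A) = 175 / (3.550 × 28600) = 0.001724.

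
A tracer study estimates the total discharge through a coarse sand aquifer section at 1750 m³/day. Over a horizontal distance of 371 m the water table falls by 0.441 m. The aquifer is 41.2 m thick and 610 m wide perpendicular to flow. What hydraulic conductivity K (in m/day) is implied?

Cross-sectional area A = 610 × 41.2 = 25132 m².
Hydraulic gradient i = Δh / L = 0.441 / 371 = 0.001189.
From Q = K·A·i, K = Q / (A·i) = 1750 / (25132 × 0.001189) = 58.58 m/day.

58.6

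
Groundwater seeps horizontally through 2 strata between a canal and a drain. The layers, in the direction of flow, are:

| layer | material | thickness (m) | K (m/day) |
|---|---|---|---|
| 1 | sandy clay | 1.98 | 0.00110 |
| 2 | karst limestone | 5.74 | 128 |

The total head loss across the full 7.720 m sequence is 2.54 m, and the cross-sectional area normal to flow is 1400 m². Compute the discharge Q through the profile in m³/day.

Flow is perpendicular to layering, so the layers act in series and the equivalent K is the thickness-weighted harmonic mean.
Total thickness L = 1.98 + 5.74 = 7.720 m.
Σ(b_i/K_i) = 1.98/0.00110 + 5.74/128 = 1800 d.
K_eq = L / Σ(b_i/K_i) = 7.720 / 1800 = 0.004289 m/day.
Q = K_eq · A · (Δh/L) = 0.004289 × 1400 × (2.54/7.720) = 1.976 m³/day.

1.98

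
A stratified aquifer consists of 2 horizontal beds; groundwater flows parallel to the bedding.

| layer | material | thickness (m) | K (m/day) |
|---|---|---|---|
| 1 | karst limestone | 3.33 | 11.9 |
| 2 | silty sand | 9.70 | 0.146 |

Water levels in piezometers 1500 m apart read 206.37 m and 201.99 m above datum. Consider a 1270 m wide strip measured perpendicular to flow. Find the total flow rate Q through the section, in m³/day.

152

Flow is parallel to layering, so each bed carries its own Darcy discharge and the transmissivities add.
Σ(K_i·b_i) = 11.9×3.33 + 0.146×9.70 = 41.04 m²/day.
Hydraulic gradient i = (206.37 − 201.99) / 1500 = 4.38 / 1500 = 0.002920.
Q = Σ(K_i·b_i) · W · i = 41.04 × 1270 × 0.002920 = 152.2 m³/day.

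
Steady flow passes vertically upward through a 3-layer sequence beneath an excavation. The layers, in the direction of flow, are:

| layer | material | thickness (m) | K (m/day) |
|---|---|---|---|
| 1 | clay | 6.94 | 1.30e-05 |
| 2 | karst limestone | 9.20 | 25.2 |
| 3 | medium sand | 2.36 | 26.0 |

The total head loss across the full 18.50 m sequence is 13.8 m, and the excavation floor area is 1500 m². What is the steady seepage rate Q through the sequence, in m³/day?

Flow is perpendicular to layering, so the layers act in series and the equivalent K is the thickness-weighted harmonic mean.
Total thickness L = 6.94 + 9.20 + 2.36 = 18.50 m.
Σ(b_i/K_i) = 6.94/1.30e-05 + 9.20/25.2 + 2.36/26.0 = 5.338e+05 d.
K_eq = L / Σ(b_i/K_i) = 18.50 / 5.338e+05 = 3.465e-05 m/day.
Q = K_eq · A · (Δh/L) = 3.465e-05 × 1500 × (13.8/18.50) = 0.03878 m³/day.

0.0388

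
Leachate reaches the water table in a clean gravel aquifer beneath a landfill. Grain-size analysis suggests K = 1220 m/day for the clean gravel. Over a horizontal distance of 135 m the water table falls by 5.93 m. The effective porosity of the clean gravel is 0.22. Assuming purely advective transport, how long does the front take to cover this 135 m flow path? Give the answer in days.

0.554

Hydraulic gradient i = Δh / L = 5.93 / 135 = 0.04393.
Darcy flux q = K · i = 1220 × 0.04393 = 53.59 m/day.
Seepage velocity v = q / n_e = 53.59 / 0.22 = 243.6 m/day.
Travel time t = L / v = 135 / 243.6 = 0.5542 days.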